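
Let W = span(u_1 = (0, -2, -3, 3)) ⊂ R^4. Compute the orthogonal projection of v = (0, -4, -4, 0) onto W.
proj_W(v) = (0, -20/11, -30/11, 30/11)

Set up U = [u_1 | ... | u_1] ∈ R^(4×1). The projector onto W = col(U) is P = U (U^T U)^(-1) U^T.
Compute U^T U =
  [22],
and U^T v = (20).
Solve U^T U · c = U^T v for the coefficients: c = (10/11). The projection is proj_W(v) = U c.
Check: (v - proj_W(v)) · u_1 = 0  (should be 0).
Result: proj_W(v) = (0, -20/11, -30/11, 30/11).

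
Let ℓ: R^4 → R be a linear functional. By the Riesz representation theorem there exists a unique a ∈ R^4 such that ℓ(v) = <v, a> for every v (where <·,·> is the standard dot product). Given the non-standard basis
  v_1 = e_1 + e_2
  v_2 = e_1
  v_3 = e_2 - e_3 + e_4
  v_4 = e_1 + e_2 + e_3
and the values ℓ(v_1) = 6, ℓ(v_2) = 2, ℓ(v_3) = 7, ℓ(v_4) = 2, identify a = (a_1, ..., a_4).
a = (2, 4, -4, -1)

Write a = (a_1, ..., a_4) in the standard basis. For each basis vector v_i, ℓ(v_i) = <v_i, a> is a linear equation in the a_j's. Collect the n equations into a matrix system V a = ℓ, where row i of V is v_i (expressed in the standard basis). Since V is invertible (lower-triangular with 1s on the diagonal, up to permutation), solve by back-substitution:
  V =
[[1, 1, 0, 0],
 [1, 0, 0, 0],
 [0, 1, -1, 1],
 [1, 1, 1, 0]]
  V a = (6, 2, 7, 2)
Solving gives a = (2, 4, -4, -1).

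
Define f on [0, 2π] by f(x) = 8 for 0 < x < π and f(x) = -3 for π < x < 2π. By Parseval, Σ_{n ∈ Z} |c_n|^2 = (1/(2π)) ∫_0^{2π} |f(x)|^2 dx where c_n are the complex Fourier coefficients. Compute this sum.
Σ |c_n|^2 = 73/2

Parseval equates the L^2 energy of f (normalised by 1/(2π)) with the ℓ^2 sum of its Fourier coefficients: (1/(2π)) ∫_0^{2π} |f|^2 = Σ |c_n|^2.
Compute the left side: (1/(2π)) [∫_0^π 8^2 dx + ∫_π^{2π} (-3)^2 dx] = (1/(2π)) · (64π + 9π) = (64 + 9)/2 = 73/2.
So Σ_{n ∈ Z} |c_n|^2 = 73/2.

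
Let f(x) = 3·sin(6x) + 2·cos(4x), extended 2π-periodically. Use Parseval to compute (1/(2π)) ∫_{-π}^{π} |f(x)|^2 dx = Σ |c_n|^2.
Σ |c_n|^2 = 13/2

Expand |f|^2 and use orthogonality of {sin(nx), cos(mx)} on [-π, π]:
  ∫_{-π}^{π} sin(nx)^2 dx = π, ∫ cos(mx)^2 dx = π, and cross terms integrate to 0.
So ∫_{-π}^{π} f(x)^2 dx = 3^2 · π + 2^2 · π = (9 + 4)π.
Divide by 2π: (9 + 4)/2 = 13/2.
By Parseval, this equals Σ |c_n|^2.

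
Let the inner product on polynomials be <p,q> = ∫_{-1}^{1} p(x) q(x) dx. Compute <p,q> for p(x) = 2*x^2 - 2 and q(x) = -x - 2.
<p,q> = 16/3

Expand the product: p(x)·q(x) = -2*x^3 - 4*x^2 + 2*x + 4.
∫_{-1}^{1} of each monomial x^k gives [2/(k+1) if k even, 0 if k odd]. Integrating term-by-term (or equivalently evaluating the antiderivative F(x) = -x^4/2 - 4*x^3/3 + x^2 + 4*x at the endpoints):
  F(1) − F(−1) = 19/6 − (-13/6) = 16/3.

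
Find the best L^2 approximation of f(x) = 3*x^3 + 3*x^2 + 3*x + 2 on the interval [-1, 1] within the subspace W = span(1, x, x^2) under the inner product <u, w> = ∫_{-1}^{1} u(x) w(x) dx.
g(x) = 3*x^2 + 24*x/5 + 2

The best approximation g ∈ W is the orthogonal projection of f onto W. Writing g = a_0 + a_1 x + a_2 x^2, the coefficients solve the normal equations G · a = b where
  G_{ij} = <φ_i, φ_j> and b_i = <f, φ_i>, with φ_0 = 1, φ_1 = x, φ_2 = x^2.
G =
  [2, 0, 2/3]
  [0, 2/3, 0]
  [2/3, 0, 2/5],
b = (6, 16/5, 38/15).
Solving gives a_0 = 2, a_1 = 24/5, a_2 = 3, so
  g(x) = 3*x^2 + 24*x/5 + 2.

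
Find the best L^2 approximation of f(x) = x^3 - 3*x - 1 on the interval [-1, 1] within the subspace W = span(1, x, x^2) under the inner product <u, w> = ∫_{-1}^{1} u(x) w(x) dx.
g(x) = -12*x/5 - 1

The best approximation g ∈ W is the orthogonal projection of f onto W. Writing g = a_0 + a_1 x + a_2 x^2, the coefficients solve the normal equations G · a = b where
  G_{ij} = <φ_i, φ_j> and b_i = <f, φ_i>, with φ_0 = 1, φ_1 = x, φ_2 = x^2.
G =
  [2, 0, 2/3]
  [0, 2/3, 0]
  [2/3, 0, 2/5],
b = (-2, -8/5, -2/3).
Solving gives a_0 = -1, a_1 = -12/5, a_2 = 0, so
  g(x) = -12*x/5 - 1.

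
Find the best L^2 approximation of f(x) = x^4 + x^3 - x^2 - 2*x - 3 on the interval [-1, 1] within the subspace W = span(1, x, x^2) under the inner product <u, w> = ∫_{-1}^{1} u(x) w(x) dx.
g(x) = -x^2/7 - 7*x/5 - 108/35

The best approximation g ∈ W is the orthogonal projection of f onto W. Writing g = a_0 + a_1 x + a_2 x^2, the coefficients solve the normal equations G · a = b where
  G_{ij} = <φ_i, φ_j> and b_i = <f, φ_i>, with φ_0 = 1, φ_1 = x, φ_2 = x^2.
G =
  [2, 0, 2/3]
  [0, 2/3, 0]
  [2/3, 0, 2/5],
b = (-94/15, -14/15, -74/35).
Solving gives a_0 = -108/35, a_1 = -7/5, a_2 = -1/7, so
  g(x) = -x^2/7 - 7*x/5 - 108/35.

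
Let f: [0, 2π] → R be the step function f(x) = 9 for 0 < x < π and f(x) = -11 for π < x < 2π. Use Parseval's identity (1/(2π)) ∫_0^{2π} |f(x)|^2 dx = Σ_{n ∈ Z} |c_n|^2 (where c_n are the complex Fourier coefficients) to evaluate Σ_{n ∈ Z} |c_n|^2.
Σ |c_n|^2 = 101

Parseval equates the L^2 energy of f (normalised by 1/(2π)) with the ℓ^2 sum of its Fourier coefficients: (1/(2π)) ∫_0^{2π} |f|^2 = Σ |c_n|^2.
Compute the left side: (1/(2π)) [∫_0^π 9^2 dx + ∫_π^{2π} (-11)^2 dx] = (1/(2π)) · (81π + 121π) = (81 + 121)/2 = 101.
So Σ_{n ∈ Z} |c_n|^2 = 101.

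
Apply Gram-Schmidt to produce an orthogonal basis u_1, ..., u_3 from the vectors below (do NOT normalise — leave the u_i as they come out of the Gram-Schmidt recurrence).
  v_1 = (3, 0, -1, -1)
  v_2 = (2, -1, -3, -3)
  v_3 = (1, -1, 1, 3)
Orthogonal basis:
  u_1 = (3, 0, -1, -1)
  u_2 = (-14/11, -1, -21/11, -21/11)
  u_3 = (28/109, -196/109, -67/109, 151/109)

Apply the Gram-Schmidt recurrence
  u_1 = v_1
  u_i = v_i − Σ_{j<i} ((v_i · u_j) / (u_j · u_j)) · u_j.

Step by step this gives:
  u_1 = (3, 0, -1, -1)
  u_2 = (-14/11, -1, -21/11, -21/11)
  u_3 = (28/109, -196/109, -67/109, 151/109)

Orthogonality check:
  u_2 · u_1 = 0 (should be 0)
  u_3 · u_1 = 0 (should be 0)
  u_3 · u_2 = 0 (should be 0)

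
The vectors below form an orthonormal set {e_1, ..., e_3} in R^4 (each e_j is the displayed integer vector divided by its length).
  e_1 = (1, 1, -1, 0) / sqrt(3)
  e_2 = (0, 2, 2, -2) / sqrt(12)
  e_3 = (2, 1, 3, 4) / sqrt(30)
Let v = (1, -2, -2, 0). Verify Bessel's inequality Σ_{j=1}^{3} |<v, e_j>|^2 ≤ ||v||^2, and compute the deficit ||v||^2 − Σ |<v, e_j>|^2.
Σ |<v, e_j>|^2 = 103/15; ||v||^2 = 9; deficit = 32/15

Write each e_j = u_j / sqrt(<u_j, u_j>) where u_j is the displayed integer vector. Then <v, e_j> = <v, u_j> / sqrt(<u_j, u_j>), so |<v, e_j>|^2 = <v, u_j>^2 / <u_j, u_j>.
Coefficients: <v, e_1> = 1/sqrt(3), <v, e_2> = -8/sqrt(12), <v, e_3> = -6/sqrt(30).
Square and sum: Σ |<v, e_j>|^2 = 103/15.
Compute ||v||^2 = v·v = 9.
Deficit = 9 − 103/15 = 32/15 ≥ 0, confirming Bessel's inequality. (The deficit equals ||v − Σ <v,e_j> e_j||^2, the squared distance from v to span{e_j}.)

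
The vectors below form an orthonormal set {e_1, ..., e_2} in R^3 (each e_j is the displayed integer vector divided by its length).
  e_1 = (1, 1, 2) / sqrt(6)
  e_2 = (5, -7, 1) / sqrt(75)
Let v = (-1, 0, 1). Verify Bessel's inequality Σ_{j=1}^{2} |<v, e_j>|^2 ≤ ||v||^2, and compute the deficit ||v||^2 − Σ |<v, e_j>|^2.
Σ |<v, e_j>|^2 = 19/50; ||v||^2 = 2; deficit = 81/50

Write each e_j = u_j / sqrt(<u_j, u_j>) where u_j is the displayed integer vector. Then <v, e_j> = <v, u_j> / sqrt(<u_j, u_j>), so |<v, e_j>|^2 = <v, u_j>^2 / <u_j, u_j>.
Coefficients: <v, e_1> = 1/sqrt(6), <v, e_2> = -4/sqrt(75).
Square and sum: Σ |<v, e_j>|^2 = 19/50.
Compute ||v||^2 = v·v = 2.
Deficit = 2 − 19/50 = 81/50 ≥ 0, confirming Bessel's inequality. (The deficit equals ||v − Σ <v,e_j> e_j||^2, the squared distance from v to span{e_j}.)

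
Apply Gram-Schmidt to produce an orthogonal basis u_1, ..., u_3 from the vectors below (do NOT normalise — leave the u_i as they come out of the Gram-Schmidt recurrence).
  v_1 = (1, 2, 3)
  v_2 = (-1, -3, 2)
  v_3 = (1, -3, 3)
Orthogonal basis:
  u_1 = (1, 2, 3)
  u_2 = (-13/14, -20/7, 31/14)
  u_3 = (5/3, -25/39, -5/39)

Apply the Gram-Schmidt recurrence
  u_1 = v_1
  u_i = v_i − Σ_{j<i} ((v_i · u_j) / (u_j · u_j)) · u_j.

Step by step this gives:
  u_1 = (1, 2, 3)
  u_2 = (-13/14, -20/7, 31/14)
  u_3 = (5/3, -25/39, -5/39)

Orthogonality check:
  u_2 · u_1 = 0 (should be 0)
  u_3 · u_1 = 0 (should be 0)
  u_3 · u_2 = 0 (should be 0)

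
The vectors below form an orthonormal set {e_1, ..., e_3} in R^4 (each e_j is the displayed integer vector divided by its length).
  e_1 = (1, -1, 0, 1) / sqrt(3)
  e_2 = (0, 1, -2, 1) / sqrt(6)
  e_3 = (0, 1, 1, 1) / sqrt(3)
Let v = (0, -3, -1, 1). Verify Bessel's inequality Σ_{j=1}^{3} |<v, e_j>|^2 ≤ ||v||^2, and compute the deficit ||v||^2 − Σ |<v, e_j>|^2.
Σ |<v, e_j>|^2 = 25/3; ||v||^2 = 11; deficit = 8/3

Write each e_j = u_j / sqrt(<u_j, u_j>) where u_j is the displayed integer vector. Then <v, e_j> = <v, u_j> / sqrt(<u_j, u_j>), so |<v, e_j>|^2 = <v, u_j>^2 / <u_j, u_j>.
Coefficients: <v, e_1> = 4/sqrt(3), <v, e_2> = 0/sqrt(6), <v, e_3> = -3/sqrt(3).
Square and sum: Σ |<v, e_j>|^2 = 25/3.
Compute ||v||^2 = v·v = 11.
Deficit = 11 − 25/3 = 8/3 ≥ 0, confirming Bessel's inequality. (The deficit equals ||v − Σ <v,e_j> e_j||^2, the squared distance from v to span{e_j}.)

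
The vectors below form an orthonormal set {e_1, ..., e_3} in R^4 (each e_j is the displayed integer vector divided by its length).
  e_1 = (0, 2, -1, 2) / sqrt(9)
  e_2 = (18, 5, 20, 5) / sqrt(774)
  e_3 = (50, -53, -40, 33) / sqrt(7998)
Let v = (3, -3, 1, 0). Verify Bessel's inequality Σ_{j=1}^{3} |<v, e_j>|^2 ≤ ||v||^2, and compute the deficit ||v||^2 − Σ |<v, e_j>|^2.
Σ |<v, e_j>|^2 = 1766/93; ||v||^2 = 19; deficit = 1/93

Write each e_j = u_j / sqrt(<u_j, u_j>) where u_j is the displayed integer vector. Then <v, e_j> = <v, u_j> / sqrt(<u_j, u_j>), so |<v, e_j>|^2 = <v, u_j>^2 / <u_j, u_j>.
Coefficients: <v, e_1> = -7/sqrt(9), <v, e_2> = 59/sqrt(774), <v, e_3> = 269/sqrt(7998).
Square and sum: Σ |<v, e_j>|^2 = 1766/93.
Compute ||v||^2 = v·v = 19.
Deficit = 19 − 1766/93 = 1/93 ≥ 0, confirming Bessel's inequality. (The deficit equals ||v − Σ <v,e_j> e_j||^2, the squared distance from v to span{e_j}.)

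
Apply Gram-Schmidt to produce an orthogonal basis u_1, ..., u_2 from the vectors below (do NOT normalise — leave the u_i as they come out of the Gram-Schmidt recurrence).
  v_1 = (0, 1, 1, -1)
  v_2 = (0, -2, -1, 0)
Orthogonal basis:
  u_1 = (0, 1, 1, -1)
  u_2 = (0, -1, 0, -1)

Apply the Gram-Schmidt recurrence
  u_1 = v_1
  u_i = v_i − Σ_{j<i} ((v_i · u_j) / (u_j · u_j)) · u_j.

Step by step this gives:
  u_1 = (0, 1, 1, -1)
  u_2 = (0, -1, 0, -1)

Orthogonality check:
  u_2 · u_1 = 0 (should be 0)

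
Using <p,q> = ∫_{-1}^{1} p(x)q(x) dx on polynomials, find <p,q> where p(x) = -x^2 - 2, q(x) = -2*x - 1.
<p,q> = 14/3

Expand the product: p(x)·q(x) = 2*x^3 + x^2 + 4*x + 2.
∫_{-1}^{1} of each monomial x^k gives [2/(k+1) if k even, 0 if k odd]. Integrating term-by-term (or equivalently evaluating the antiderivative F(x) = x^4/2 + x^3/3 + 2*x^2 + 2*x at the endpoints):
  F(1) − F(−1) = 29/6 − (1/6) = 14/3.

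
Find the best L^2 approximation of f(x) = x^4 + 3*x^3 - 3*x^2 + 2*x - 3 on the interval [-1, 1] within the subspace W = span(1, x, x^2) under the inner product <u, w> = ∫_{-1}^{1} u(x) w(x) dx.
g(x) = -15*x^2/7 + 19*x/5 - 108/35

The best approximation g ∈ W is the orthogonal projection of f onto W. Writing g = a_0 + a_1 x + a_2 x^2, the coefficients solve the normal equations G · a = b where
  G_{ij} = <φ_i, φ_j> and b_i = <f, φ_i>, with φ_0 = 1, φ_1 = x, φ_2 = x^2.
G =
  [2, 0, 2/3]
  [0, 2/3, 0]
  [2/3, 0, 2/5],
b = (-38/5, 38/15, -102/35).
Solving gives a_0 = -108/35, a_1 = 19/5, a_2 = -15/7, so
  g(x) = -15*x^2/7 + 19*x/5 - 108/35.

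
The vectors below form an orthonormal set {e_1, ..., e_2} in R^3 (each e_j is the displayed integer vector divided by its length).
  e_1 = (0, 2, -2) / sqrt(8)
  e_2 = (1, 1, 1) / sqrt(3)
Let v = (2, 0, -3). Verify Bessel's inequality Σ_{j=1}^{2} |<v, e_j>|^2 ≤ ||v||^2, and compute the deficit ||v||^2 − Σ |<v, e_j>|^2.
Σ |<v, e_j>|^2 = 29/6; ||v||^2 = 13; deficit = 49/6

Write each e_j = u_j / sqrt(<u_j, u_j>) where u_j is the displayed integer vector. Then <v, e_j> = <v, u_j> / sqrt(<u_j, u_j>), so |<v, e_j>|^2 = <v, u_j>^2 / <u_j, u_j>.
Coefficients: <v, e_1> = 6/sqrt(8), <v, e_2> = -1/sqrt(3).
Square and sum: Σ |<v, e_j>|^2 = 29/6.
Compute ||v||^2 = v·v = 13.
Deficit = 13 − 29/6 = 49/6 ≥ 0, confirming Bessel's inequality. (The deficit equals ||v − Σ <v,e_j> e_j||^2, the squared distance from v to span{e_j}.)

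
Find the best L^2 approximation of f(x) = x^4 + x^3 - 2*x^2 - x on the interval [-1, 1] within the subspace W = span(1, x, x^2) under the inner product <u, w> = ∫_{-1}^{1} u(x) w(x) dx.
g(x) = -8*x^2/7 - 2*x/5 - 3/35

The best approximation g ∈ W is the orthogonal projection of f onto W. Writing g = a_0 + a_1 x + a_2 x^2, the coefficients solve the normal equations G · a = b where
  G_{ij} = <φ_i, φ_j> and b_i = <f, φ_i>, with φ_0 = 1, φ_1 = x, φ_2 = x^2.
G =
  [2, 0, 2/3]
  [0, 2/3, 0]
  [2/3, 0, 2/5],
b = (-14/15, -4/15, -18/35).
Solving gives a_0 = -3/35, a_1 = -2/5, a_2 = -8/7, so
  g(x) = -8*x^2/7 - 2*x/5 - 3/35.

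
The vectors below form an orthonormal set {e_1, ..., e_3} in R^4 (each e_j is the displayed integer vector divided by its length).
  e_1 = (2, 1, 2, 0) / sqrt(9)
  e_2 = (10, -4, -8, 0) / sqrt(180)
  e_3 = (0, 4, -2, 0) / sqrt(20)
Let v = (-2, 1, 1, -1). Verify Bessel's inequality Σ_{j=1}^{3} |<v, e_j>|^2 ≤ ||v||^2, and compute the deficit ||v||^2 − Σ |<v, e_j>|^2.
Σ |<v, e_j>|^2 = 6; ||v||^2 = 7; deficit = 1

Write each e_j = u_j / sqrt(<u_j, u_j>) where u_j is the displayed integer vector. Then <v, e_j> = <v, u_j> / sqrt(<u_j, u_j>), so |<v, e_j>|^2 = <v, u_j>^2 / <u_j, u_j>.
Coefficients: <v, e_1> = -1/sqrt(9), <v, e_2> = -32/sqrt(180), <v, e_3> = 2/sqrt(20).
Square and sum: Σ |<v, e_j>|^2 = 6.
Compute ||v||^2 = v·v = 7.
Deficit = 7 − 6 = 1 ≥ 0, confirming Bessel's inequality. (The deficit equals ||v − Σ <v,e_j> e_j||^2, the squared distance from v to span{e_j}.)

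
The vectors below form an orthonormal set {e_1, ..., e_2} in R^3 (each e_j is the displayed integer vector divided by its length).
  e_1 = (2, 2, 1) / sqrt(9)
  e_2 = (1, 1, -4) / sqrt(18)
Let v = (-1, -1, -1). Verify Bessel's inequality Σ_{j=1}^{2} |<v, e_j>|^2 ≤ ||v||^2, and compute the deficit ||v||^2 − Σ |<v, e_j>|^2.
Σ |<v, e_j>|^2 = 3; ||v||^2 = 3; deficit = 0

Write each e_j = u_j / sqrt(<u_j, u_j>) where u_j is the displayed integer vector. Then <v, e_j> = <v, u_j> / sqrt(<u_j, u_j>), so |<v, e_j>|^2 = <v, u_j>^2 / <u_j, u_j>.
Coefficients: <v, e_1> = -5/sqrt(9), <v, e_2> = 2/sqrt(18).
Square and sum: Σ |<v, e_j>|^2 = 3.
Compute ||v||^2 = v·v = 3.
Deficit = 3 − 3 = 0 ≥ 0, confirming Bessel's inequality. (The deficit equals ||v − Σ <v,e_j> e_j||^2, the squared distance from v to span{e_j}.)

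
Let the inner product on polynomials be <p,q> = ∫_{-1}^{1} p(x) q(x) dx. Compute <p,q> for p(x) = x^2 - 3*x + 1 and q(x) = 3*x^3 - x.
<p,q> = -8/5

Expand the product: p(x)·q(x) = 3*x^5 - 9*x^4 + 2*x^3 + 3*x^2 - x.
∫_{-1}^{1} of each monomial x^k gives [2/(k+1) if k even, 0 if k odd]. Integrating term-by-term (or equivalently evaluating the antiderivative F(x) = x^6/2 - 9*x^5/5 + x^4/2 + x^3 - x^2/2 at the endpoints):
  F(1) − F(−1) = -3/10 − (13/10) = -8/5.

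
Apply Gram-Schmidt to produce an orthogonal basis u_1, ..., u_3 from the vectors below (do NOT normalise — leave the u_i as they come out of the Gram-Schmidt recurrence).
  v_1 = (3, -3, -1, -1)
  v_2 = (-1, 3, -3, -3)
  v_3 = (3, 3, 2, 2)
Orthogonal basis:
  u_1 = (3, -3, -1, -1)
  u_2 = (-1/10, 21/10, -33/10, -33/10)
  u_3 = (468/131, 390/131, 117/131, 117/131)

Apply the Gram-Schmidt recurrence
  u_1 = v_1
  u_i = v_i − Σ_{j<i} ((v_i · u_j) / (u_j · u_j)) · u_j.

Step by step this gives:
  u_1 = (3, -3, -1, -1)
  u_2 = (-1/10, 21/10, -33/10, -33/10)
  u_3 = (468/131, 390/131, 117/131, 117/131)

Orthogonality check:
  u_2 · u_1 = 0 (should be 0)
  u_3 · u_1 = 0 (should be 0)
  u_3 · u_2 = 0 (should be 0)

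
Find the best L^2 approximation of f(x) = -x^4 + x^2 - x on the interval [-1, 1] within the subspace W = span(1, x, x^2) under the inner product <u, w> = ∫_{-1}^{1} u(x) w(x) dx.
g(x) = x^2/7 - x + 3/35

The best approximation g ∈ W is the orthogonal projection of f onto W. Writing g = a_0 + a_1 x + a_2 x^2, the coefficients solve the normal equations G · a = b where
  G_{ij} = <φ_i, φ_j> and b_i = <f, φ_i>, with φ_0 = 1, φ_1 = x, φ_2 = x^2.
G =
  [2, 0, 2/3]
  [0, 2/3, 0]
  [2/3, 0, 2/5],
b = (4/15, -2/3, 4/35).
Solving gives a_0 = 3/35, a_1 = -1, a_2 = 1/7, so
  g(x) = x^2/7 - x + 3/35.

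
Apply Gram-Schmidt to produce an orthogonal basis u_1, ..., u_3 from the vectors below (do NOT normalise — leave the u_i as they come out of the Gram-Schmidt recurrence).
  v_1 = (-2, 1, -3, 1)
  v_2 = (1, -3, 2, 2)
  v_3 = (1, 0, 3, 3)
Orthogonal basis:
  u_1 = (-2, 1, -3, 1)
  u_2 = (-1/5, -12/5, 1/5, 13/5)
  u_3 = (4/63, 44/21, 80/63, 116/63)

Apply the Gram-Schmidt recurrence
  u_1 = v_1
  u_i = v_i − Σ_{j<i} ((v_i · u_j) / (u_j · u_j)) · u_j.

Step by step this gives:
  u_1 = (-2, 1, -3, 1)
  u_2 = (-1/5, -12/5, 1/5, 13/5)
  u_3 = (4/63, 44/21, 80/63, 116/63)

Orthogonality check:
  u_2 · u_1 = 0 (should be 0)
  u_3 · u_1 = 0 (should be 0)
  u_3 · u_2 = 0 (should be 0)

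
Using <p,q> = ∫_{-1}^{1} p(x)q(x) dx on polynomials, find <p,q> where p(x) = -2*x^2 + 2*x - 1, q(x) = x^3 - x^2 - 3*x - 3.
<p,q> = 124/15

Expand the product: p(x)·q(x) = -2*x^5 + 4*x^4 + 3*x^3 + x^2 - 3*x + 3.
∫_{-1}^{1} of each monomial x^k gives [2/(k+1) if k even, 0 if k odd]. Integrating term-by-term (or equivalently evaluating the antiderivative F(x) = -x^6/3 + 4*x^5/5 + 3*x^4/4 + x^3/3 - 3*x^2/2 + 3*x at the endpoints):
  F(1) − F(−1) = 61/20 − (-313/60) = 124/15.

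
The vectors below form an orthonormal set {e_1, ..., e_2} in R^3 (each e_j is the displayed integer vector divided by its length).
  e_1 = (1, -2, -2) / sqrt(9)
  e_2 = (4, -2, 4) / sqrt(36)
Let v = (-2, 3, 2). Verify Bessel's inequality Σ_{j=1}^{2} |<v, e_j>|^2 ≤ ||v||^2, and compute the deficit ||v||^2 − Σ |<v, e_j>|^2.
Σ |<v, e_j>|^2 = 17; ||v||^2 = 17; deficit = 0

Write each e_j = u_j / sqrt(<u_j, u_j>) where u_j is the displayed integer vector. Then <v, e_j> = <v, u_j> / sqrt(<u_j, u_j>), so |<v, e_j>|^2 = <v, u_j>^2 / <u_j, u_j>.
Coefficients: <v, e_1> = -12/sqrt(9), <v, e_2> = -6/sqrt(36).
Square and sum: Σ |<v, e_j>|^2 = 17.
Compute ||v||^2 = v·v = 17.
Deficit = 17 − 17 = 0 ≥ 0, confirming Bessel's inequality. (The deficit equals ||v − Σ <v,e_j> e_j||^2, the squared distance from v to span{e_j}.)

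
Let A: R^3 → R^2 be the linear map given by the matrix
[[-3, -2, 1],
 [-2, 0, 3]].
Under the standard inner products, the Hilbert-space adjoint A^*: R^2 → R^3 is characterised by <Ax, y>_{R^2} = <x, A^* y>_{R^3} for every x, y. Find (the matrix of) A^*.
A^* = A^T =
[[-3, -2],
 [-2, 0],
 [1, 3]]

For real matrices with standard dot products, the defining identity <Ax, y> = <x, A^* y> gives (Ax)^T y = x^T (A^*) y, i.e. x^T A^T y = x^T (A^*) y. Since this holds for all x, y, we must have A^* = A^T. Therefore
A^* =
[[-3, -2],
 [-2, 0],
 [1, 3]].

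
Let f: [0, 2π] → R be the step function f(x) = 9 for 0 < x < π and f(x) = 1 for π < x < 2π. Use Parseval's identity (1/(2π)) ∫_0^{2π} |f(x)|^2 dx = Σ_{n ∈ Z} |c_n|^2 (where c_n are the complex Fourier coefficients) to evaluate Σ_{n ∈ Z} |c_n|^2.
Σ |c_n|^2 = 41

Parseval equates the L^2 energy of f (normalised by 1/(2π)) with the ℓ^2 sum of its Fourier coefficients: (1/(2π)) ∫_0^{2π} |f|^2 = Σ |c_n|^2.
Compute the left side: (1/(2π)) [∫_0^π 9^2 dx + ∫_π^{2π} 1^2 dx] = (1/(2π)) · (81π + 1π) = (81 + 1)/2 = 41.
So Σ_{n ∈ Z} |c_n|^2 = 41.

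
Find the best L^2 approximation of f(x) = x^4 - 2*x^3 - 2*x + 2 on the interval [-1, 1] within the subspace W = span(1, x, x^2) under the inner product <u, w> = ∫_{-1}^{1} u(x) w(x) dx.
g(x) = 6*x^2/7 - 16*x/5 + 67/35

The best approximation g ∈ W is the orthogonal projection of f onto W. Writing g = a_0 + a_1 x + a_2 x^2, the coefficients solve the normal equations G · a = b where
  G_{ij} = <φ_i, φ_j> and b_i = <f, φ_i>, with φ_0 = 1, φ_1 = x, φ_2 = x^2.
G =
  [2, 0, 2/3]
  [0, 2/3, 0]
  [2/3, 0, 2/5],
b = (22/5, -32/15, 34/21).
Solving gives a_0 = 67/35, a_1 = -16/5, a_2 = 6/7, so
  g(x) = 6*x^2/7 - 16*x/5 + 67/35.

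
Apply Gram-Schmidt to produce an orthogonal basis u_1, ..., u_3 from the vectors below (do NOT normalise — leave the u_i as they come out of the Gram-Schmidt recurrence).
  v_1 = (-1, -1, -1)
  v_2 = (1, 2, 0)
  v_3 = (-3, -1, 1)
Orthogonal basis:
  u_1 = (-1, -1, -1)
  u_2 = (0, 1, -1)
  u_3 = (-2, 1, 1)

Apply the Gram-Schmidt recurrence
  u_1 = v_1
  u_i = v_i − Σ_{j<i} ((v_i · u_j) / (u_j · u_j)) · u_j.

Step by step this gives:
  u_1 = (-1, -1, -1)
  u_2 = (0, 1, -1)
  u_3 = (-2, 1, 1)

Orthogonality check:
  u_2 · u_1 = 0 (should be 0)
  u_3 · u_1 = 0 (should be 0)
  u_3 · u_2 = 0 (should be 0)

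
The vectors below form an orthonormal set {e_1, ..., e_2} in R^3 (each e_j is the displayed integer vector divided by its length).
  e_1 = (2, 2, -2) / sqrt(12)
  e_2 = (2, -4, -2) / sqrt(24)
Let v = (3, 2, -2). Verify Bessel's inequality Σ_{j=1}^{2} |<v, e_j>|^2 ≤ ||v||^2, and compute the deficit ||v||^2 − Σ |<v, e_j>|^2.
Σ |<v, e_j>|^2 = 33/2; ||v||^2 = 17; deficit = 1/2

Write each e_j = u_j / sqrt(<u_j, u_j>) where u_j is the displayed integer vector. Then <v, e_j> = <v, u_j> / sqrt(<u_j, u_j>), so |<v, e_j>|^2 = <v, u_j>^2 / <u_j, u_j>.
Coefficients: <v, e_1> = 14/sqrt(12), <v, e_2> = 2/sqrt(24).
Square and sum: Σ |<v, e_j>|^2 = 33/2.
Compute ||v||^2 = v·v = 17.
Deficit = 17 − 33/2 = 1/2 ≥ 0, confirming Bessel's inequality. (The deficit equals ||v − Σ <v,e_j> e_j||^2, the squared distance from v to span{e_j}.)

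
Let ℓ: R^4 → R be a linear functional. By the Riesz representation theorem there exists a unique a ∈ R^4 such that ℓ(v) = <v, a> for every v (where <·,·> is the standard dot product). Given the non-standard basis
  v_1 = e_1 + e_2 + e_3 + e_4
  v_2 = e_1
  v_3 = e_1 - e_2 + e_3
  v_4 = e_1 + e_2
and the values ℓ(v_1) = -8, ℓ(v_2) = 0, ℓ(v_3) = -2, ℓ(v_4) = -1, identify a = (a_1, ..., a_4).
a = (0, -1, -3, -4)

Write a = (a_1, ..., a_4) in the standard basis. For each basis vector v_i, ℓ(v_i) = <v_i, a> is a linear equation in the a_j's. Collect the n equations into a matrix system V a = ℓ, where row i of V is v_i (expressed in the standard basis). Since V is invertible (lower-triangular with 1s on the diagonal, up to permutation), solve by back-substitution:
  V =
[[1, 1, 1, 1],
 [1, 0, 0, 0],
 [1, -1, 1, 0],
 [1, 1, 0, 0]]
  V a = (-8, 0, -2, -1)
Solving gives a = (0, -1, -3, -4).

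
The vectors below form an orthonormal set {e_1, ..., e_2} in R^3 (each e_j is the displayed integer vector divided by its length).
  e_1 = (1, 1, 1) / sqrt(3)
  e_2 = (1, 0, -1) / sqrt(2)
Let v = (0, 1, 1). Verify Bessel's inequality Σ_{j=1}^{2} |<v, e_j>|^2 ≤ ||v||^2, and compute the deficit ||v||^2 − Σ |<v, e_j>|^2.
Σ |<v, e_j>|^2 = 11/6; ||v||^2 = 2; deficit = 1/6

Write each e_j = u_j / sqrt(<u_j, u_j>) where u_j is the displayed integer vector. Then <v, e_j> = <v, u_j> / sqrt(<u_j, u_j>), so |<v, e_j>|^2 = <v, u_j>^2 / <u_j, u_j>.
Coefficients: <v, e_1> = 2/sqrt(3), <v, e_2> = -1/sqrt(2).
Square and sum: Σ |<v, e_j>|^2 = 11/6.
Compute ||v||^2 = v·v = 2.
Deficit = 2 − 11/6 = 1/6 ≥ 0, confirming Bessel's inequality. (The deficit equals ||v − Σ <v,e_j> e_j||^2, the squared distance from v to span{e_j}.)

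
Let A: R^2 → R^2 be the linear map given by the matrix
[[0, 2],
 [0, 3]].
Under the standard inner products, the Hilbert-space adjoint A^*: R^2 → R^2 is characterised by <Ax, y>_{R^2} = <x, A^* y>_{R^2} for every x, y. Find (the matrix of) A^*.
A^* = A^T =
[[0, 0],
 [2, 3]]

For real matrices with standard dot products, the defining identity <Ax, y> = <x, A^* y> gives (Ax)^T y = x^T (A^*) y, i.e. x^T A^T y = x^T (A^*) y. Since this holds for all x, y, we must have A^* = A^T. Therefore
A^* =
[[0, 0],
 [2, 3]].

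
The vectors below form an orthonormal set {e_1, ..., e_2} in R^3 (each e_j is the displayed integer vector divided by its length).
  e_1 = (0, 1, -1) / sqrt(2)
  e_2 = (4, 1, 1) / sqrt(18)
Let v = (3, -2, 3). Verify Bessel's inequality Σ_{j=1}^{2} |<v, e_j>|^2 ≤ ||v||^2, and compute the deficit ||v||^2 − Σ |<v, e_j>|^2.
Σ |<v, e_j>|^2 = 197/9; ||v||^2 = 22; deficit = 1/9

Write each e_j = u_j / sqrt(<u_j, u_j>) where u_j is the displayed integer vector. Then <v, e_j> = <v, u_j> / sqrt(<u_j, u_j>), so |<v, e_j>|^2 = <v, u_j>^2 / <u_j, u_j>.
Coefficients: <v, e_1> = -5/sqrt(2), <v, e_2> = 13/sqrt(18).
Square and sum: Σ |<v, e_j>|^2 = 197/9.
Compute ||v||^2 = v·v = 22.
Deficit = 22 − 197/9 = 1/9 ≥ 0, confirming Bessel's inequality. (The deficit equals ||v − Σ <v,e_j> e_j||^2, the squared distance from v to span{e_j}.)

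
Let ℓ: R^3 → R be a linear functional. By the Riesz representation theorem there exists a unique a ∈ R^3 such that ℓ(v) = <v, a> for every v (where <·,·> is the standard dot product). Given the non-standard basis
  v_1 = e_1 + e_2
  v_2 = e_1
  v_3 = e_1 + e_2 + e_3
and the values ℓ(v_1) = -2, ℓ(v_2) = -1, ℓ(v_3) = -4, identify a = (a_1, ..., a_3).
a = (-1, -1, -2)

Write a = (a_1, ..., a_3) in the standard basis. For each basis vector v_i, ℓ(v_i) = <v_i, a> is a linear equation in the a_j's. Collect the n equations into a matrix system V a = ℓ, where row i of V is v_i (expressed in the standard basis). Since V is invertible (lower-triangular with 1s on the diagonal, up to permutation), solve by back-substitution:
  V =
[[1, 1, 0],
 [1, 0, 0],
 [1, 1, 1]]
  V a = (-2, -1, -4)
Solving gives a = (-1, -1, -2).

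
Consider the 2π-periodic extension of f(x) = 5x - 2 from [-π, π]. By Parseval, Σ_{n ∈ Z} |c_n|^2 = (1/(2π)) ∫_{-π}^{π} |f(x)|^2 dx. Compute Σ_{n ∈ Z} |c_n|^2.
Σ |c_n|^2 = 25π^2/3 + 4

Expand and integrate term by term over [-π, π]:
  ∫ (5x)^2 dx = 25·(2π^3/3); ∫ 2·5·(-2)·x dx = 0 (odd integrand); ∫ (-2)^2 dx = 4·2π.
So (1/(2π)) ∫_{-π}^{π} (5x - 2)^2 dx = 25π^2/3 + 4 = 25π^2/3 + 4.
Parseval ⇒ Σ |c_n|^2 = 25π^2/3 + 4.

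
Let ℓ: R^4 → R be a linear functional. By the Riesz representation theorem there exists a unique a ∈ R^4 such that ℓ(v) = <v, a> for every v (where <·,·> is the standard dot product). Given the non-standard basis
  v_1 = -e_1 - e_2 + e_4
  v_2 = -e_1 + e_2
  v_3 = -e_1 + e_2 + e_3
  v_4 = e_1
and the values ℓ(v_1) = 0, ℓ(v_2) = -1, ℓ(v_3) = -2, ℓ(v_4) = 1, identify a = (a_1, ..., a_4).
a = (1, 0, -1, 1)

Write a = (a_1, ..., a_4) in the standard basis. For each basis vector v_i, ℓ(v_i) = <v_i, a> is a linear equation in the a_j's. Collect the n equations into a matrix system V a = ℓ, where row i of V is v_i (expressed in the standard basis). Since V is invertible (lower-triangular with 1s on the diagonal, up to permutation), solve by back-substitution:
  V =
[[-1, -1, 0, 1],
 [-1, 1, 0, 0],
 [-1, 1, 1, 0],
 [1, 0, 0, 0]]
  V a = (0, -1, -2, 1)
Solving gives a = (1, 0, -1, 1).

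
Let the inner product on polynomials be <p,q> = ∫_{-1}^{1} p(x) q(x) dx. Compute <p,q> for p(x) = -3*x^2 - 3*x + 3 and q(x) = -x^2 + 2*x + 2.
<p,q> = 16/5

Expand the product: p(x)·q(x) = 3*x^4 - 3*x^3 - 15*x^2 + 6.
∫_{-1}^{1} of each monomial x^k gives [2/(k+1) if k even, 0 if k odd]. Integrating term-by-term (or equivalently evaluating the antiderivative F(x) = 3*x^5/5 - 3*x^4/4 - 5*x^3 + 6*x at the endpoints):
  F(1) − F(−1) = 17/20 − (-47/20) = 16/5.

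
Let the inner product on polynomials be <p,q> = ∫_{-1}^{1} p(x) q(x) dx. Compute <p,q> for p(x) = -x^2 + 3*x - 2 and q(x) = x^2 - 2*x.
<p,q> = -86/15

Expand the product: p(x)·q(x) = -x^4 + 5*x^3 - 8*x^2 + 4*x.
∫_{-1}^{1} of each monomial x^k gives [2/(k+1) if k even, 0 if k odd]. Integrating term-by-term (or equivalently evaluating the antiderivative F(x) = -x^5/5 + 5*x^4/4 - 8*x^3/3 + 2*x^2 at the endpoints):
  F(1) − F(−1) = 23/60 − (367/60) = -86/15.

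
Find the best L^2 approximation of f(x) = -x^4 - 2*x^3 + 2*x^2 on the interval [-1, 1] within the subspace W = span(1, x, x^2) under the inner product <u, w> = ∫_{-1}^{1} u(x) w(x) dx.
g(x) = 8*x^2/7 - 6*x/5 + 3/35

The best approximation g ∈ W is the orthogonal projection of f onto W. Writing g = a_0 + a_1 x + a_2 x^2, the coefficients solve the normal equations G · a = b where
  G_{ij} = <φ_i, φ_j> and b_i = <f, φ_i>, with φ_0 = 1, φ_1 = x, φ_2 = x^2.
G =
  [2, 0, 2/3]
  [0, 2/3, 0]
  [2/3, 0, 2/5],
b = (14/15, -4/5, 18/35).
Solving gives a_0 = 3/35, a_1 = -6/5, a_2 = 8/7, so
  g(x) = 8*x^2/7 - 6*x/5 + 3/35.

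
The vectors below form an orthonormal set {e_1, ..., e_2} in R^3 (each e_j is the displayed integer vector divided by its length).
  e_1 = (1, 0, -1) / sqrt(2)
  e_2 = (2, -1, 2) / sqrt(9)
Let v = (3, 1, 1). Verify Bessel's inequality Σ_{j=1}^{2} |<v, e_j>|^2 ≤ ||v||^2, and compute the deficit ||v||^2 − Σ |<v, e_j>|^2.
Σ |<v, e_j>|^2 = 67/9; ||v||^2 = 11; deficit = 32/9

Write each e_j = u_j / sqrt(<u_j, u_j>) where u_j is the displayed integer vector. Then <v, e_j> = <v, u_j> / sqrt(<u_j, u_j>), so |<v, e_j>|^2 = <v, u_j>^2 / <u_j, u_j>.
Coefficients: <v, e_1> = 2/sqrt(2), <v, e_2> = 7/sqrt(9).
Square and sum: Σ |<v, e_j>|^2 = 67/9.
Compute ||v||^2 = v·v = 11.
Deficit = 11 − 67/9 = 32/9 ≥ 0, confirming Bessel's inequality. (The deficit equals ||v − Σ <v,e_j> e_j||^2, the squared distance from v to span{e_j}.)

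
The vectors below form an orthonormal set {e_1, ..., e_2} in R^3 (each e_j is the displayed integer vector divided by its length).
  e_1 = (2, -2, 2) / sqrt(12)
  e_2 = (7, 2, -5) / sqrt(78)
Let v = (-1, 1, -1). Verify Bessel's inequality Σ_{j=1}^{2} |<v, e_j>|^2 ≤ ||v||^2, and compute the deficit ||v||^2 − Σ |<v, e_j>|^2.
Σ |<v, e_j>|^2 = 3; ||v||^2 = 3; deficit = 0

Write each e_j = u_j / sqrt(<u_j, u_j>) where u_j is the displayed integer vector. Then <v, e_j> = <v, u_j> / sqrt(<u_j, u_j>), so |<v, e_j>|^2 = <v, u_j>^2 / <u_j, u_j>.
Coefficients: <v, e_1> = -6/sqrt(12), <v, e_2> = 0/sqrt(78).
Square and sum: Σ |<v, e_j>|^2 = 3.
Compute ||v||^2 = v·v = 3.
Deficit = 3 − 3 = 0 ≥ 0, confirming Bessel's inequality. (The deficit equals ||v − Σ <v,e_j> e_j||^2, the squared distance from v to span{e_j}.)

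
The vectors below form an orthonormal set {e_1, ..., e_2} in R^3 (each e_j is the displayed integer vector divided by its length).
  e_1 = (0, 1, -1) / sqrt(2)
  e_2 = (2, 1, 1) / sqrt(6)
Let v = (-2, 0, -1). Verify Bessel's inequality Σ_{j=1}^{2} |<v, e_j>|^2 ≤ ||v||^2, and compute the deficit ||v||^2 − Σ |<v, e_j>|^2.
Σ |<v, e_j>|^2 = 14/3; ||v||^2 = 5; deficit = 1/3

Write each e_j = u_j / sqrt(<u_j, u_j>) where u_j is the displayed integer vector. Then <v, e_j> = <v, u_j> / sqrt(<u_j, u_j>), so |<v, e_j>|^2 = <v, u_j>^2 / <u_j, u_j>.
Coefficients: <v, e_1> = 1/sqrt(2), <v, e_2> = -5/sqrt(6).
Square and sum: Σ |<v, e_j>|^2 = 14/3.
Compute ||v||^2 = v·v = 5.
Deficit = 5 − 14/3 = 1/3 ≥ 0, confirming Bessel's inequality. (The deficit equals ||v − Σ <v,e_j> e_j||^2, the squared distance from v to span{e_j}.)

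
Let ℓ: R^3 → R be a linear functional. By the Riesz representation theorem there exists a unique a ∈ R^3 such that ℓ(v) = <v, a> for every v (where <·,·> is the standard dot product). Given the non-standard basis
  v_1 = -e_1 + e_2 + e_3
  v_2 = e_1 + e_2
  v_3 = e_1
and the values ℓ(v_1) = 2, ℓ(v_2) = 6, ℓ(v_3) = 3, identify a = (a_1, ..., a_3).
a = (3, 3, 2)

Write a = (a_1, ..., a_3) in the standard basis. For each basis vector v_i, ℓ(v_i) = <v_i, a> is a linear equation in the a_j's. Collect the n equations into a matrix system V a = ℓ, where row i of V is v_i (expressed in the standard basis). Since V is invertible (lower-triangular with 1s on the diagonal, up to permutation), solve by back-substitution:
  V =
[[-1, 1, 1],
 [1, 1, 0],
 [1, 0, 0]]
  V a = (2, 6, 3)
Solving gives a = (3, 3, 2).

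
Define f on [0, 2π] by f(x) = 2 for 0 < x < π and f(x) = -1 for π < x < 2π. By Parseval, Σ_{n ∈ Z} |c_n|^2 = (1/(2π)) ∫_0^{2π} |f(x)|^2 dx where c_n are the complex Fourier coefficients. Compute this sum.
Σ |c_n|^2 = 5/2

Parseval equates the L^2 energy of f (normalised by 1/(2π)) with the ℓ^2 sum of its Fourier coefficients: (1/(2π)) ∫_0^{2π} |f|^2 = Σ |c_n|^2.
Compute the left side: (1/(2π)) [∫_0^π 2^2 dx + ∫_π^{2π} (-1)^2 dx] = (1/(2π)) · (4π + 1π) = (4 + 1)/2 = 5/2.
So Σ_{n ∈ Z} |c_n|^2 = 5/2.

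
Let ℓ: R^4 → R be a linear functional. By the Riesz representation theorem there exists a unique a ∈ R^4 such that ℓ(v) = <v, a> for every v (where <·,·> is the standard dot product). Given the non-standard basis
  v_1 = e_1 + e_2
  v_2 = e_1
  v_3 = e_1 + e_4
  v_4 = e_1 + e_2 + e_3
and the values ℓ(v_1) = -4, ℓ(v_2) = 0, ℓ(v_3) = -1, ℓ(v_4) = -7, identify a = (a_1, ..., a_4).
a = (0, -4, -3, -1)

Write a = (a_1, ..., a_4) in the standard basis. For each basis vector v_i, ℓ(v_i) = <v_i, a> is a linear equation in the a_j's. Collect the n equations into a matrix system V a = ℓ, where row i of V is v_i (expressed in the standard basis). Since V is invertible (lower-triangular with 1s on the diagonal, up to permutation), solve by back-substitution:
  V =
[[1, 1, 0, 0],
 [1, 0, 0, 0],
 [1, 0, 0, 1],
 [1, 1, 1, 0]]
  V a = (-4, 0, -1, -7)
Solving gives a = (0, -4, -3, -1).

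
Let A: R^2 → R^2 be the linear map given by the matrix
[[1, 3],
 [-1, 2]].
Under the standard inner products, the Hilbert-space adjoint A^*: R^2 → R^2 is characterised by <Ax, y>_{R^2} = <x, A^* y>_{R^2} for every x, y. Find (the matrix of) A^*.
A^* = A^T =
[[1, -1],
 [3, 2]]

For real matrices with standard dot products, the defining identity <Ax, y> = <x, A^* y> gives (Ax)^T y = x^T (A^*) y, i.e. x^T A^T y = x^T (A^*) y. Since this holds for all x, y, we must have A^* = A^T. Therefore
A^* =
[[1, -1],
 [3, 2]].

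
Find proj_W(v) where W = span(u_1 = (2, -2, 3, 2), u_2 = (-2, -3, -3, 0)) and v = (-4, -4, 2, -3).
proj_W(v) = (-56/59, -154/59, -84/59, 28/59)

Set up U = [u_1 | ... | u_2] ∈ R^(4×2). The projector onto W = col(U) is P = U (U^T U)^(-1) U^T.
Compute U^T U =
  [21, -7]
  [-7, 22],
and U^T v = (0, 14).
Solve U^T U · c = U^T v for the coefficients: c = (14/59, 42/59). The projection is proj_W(v) = U c.
Check: (v - proj_W(v)) · u_1 = 0  (should be 0).
Check: (v - proj_W(v)) · u_2 = 0  (should be 0).
Result: proj_W(v) = (-56/59, -154/59, -84/59, 28/59).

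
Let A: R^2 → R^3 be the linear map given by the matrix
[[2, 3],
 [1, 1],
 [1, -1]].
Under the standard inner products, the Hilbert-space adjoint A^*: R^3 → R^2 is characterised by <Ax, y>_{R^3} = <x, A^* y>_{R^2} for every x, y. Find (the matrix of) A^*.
A^* = A^T =
[[2, 1, 1],
 [3, 1, -1]]

For real matrices with standard dot products, the defining identity <Ax, y> = <x, A^* y> gives (Ax)^T y = x^T (A^*) y, i.e. x^T A^T y = x^T (A^*) y. Since this holds for all x, y, we must have A^* = A^T. Therefore
A^* =
[[2, 1, 1],
 [3, 1, -1]].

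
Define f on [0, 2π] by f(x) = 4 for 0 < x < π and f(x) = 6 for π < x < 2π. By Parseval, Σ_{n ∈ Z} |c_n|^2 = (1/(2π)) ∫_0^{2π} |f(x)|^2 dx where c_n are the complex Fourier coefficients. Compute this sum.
Σ |c_n|^2 = 26

Parseval equates the L^2 energy of f (normalised by 1/(2π)) with the ℓ^2 sum of its Fourier coefficients: (1/(2π)) ∫_0^{2π} |f|^2 = Σ |c_n|^2.
Compute the left side: (1/(2π)) [∫_0^π 4^2 dx + ∫_π^{2π} 6^2 dx] = (1/(2π)) · (16π + 36π) = (16 + 36)/2 = 26.
So Σ_{n ∈ Z} |c_n|^2 = 26.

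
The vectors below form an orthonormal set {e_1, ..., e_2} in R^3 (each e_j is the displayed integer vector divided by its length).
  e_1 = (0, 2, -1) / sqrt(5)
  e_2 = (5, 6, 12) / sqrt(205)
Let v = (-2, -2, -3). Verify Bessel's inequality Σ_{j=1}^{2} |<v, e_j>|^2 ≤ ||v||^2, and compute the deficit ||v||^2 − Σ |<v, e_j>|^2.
Σ |<v, e_j>|^2 = 681/41; ||v||^2 = 17; deficit = 16/41

Write each e_j = u_j / sqrt(<u_j, u_j>) where u_j is the displayed integer vector. Then <v, e_j> = <v, u_j> / sqrt(<u_j, u_j>), so |<v, e_j>|^2 = <v, u_j>^2 / <u_j, u_j>.
Coefficients: <v, e_1> = -1/sqrt(5), <v, e_2> = -58/sqrt(205).
Square and sum: Σ |<v, e_j>|^2 = 681/41.
Compute ||v||^2 = v·v = 17.
Deficit = 17 − 681/41 = 16/41 ≥ 0, confirming Bessel's inequality. (The deficit equals ||v − Σ <v,e_j> e_j||^2, the squared distance from v to span{e_j}.)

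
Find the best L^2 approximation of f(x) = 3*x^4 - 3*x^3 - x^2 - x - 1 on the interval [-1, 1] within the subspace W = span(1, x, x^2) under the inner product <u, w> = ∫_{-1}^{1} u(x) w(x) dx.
g(x) = 11*x^2/7 - 14*x/5 - 44/35

The best approximation g ∈ W is the orthogonal projection of f onto W. Writing g = a_0 + a_1 x + a_2 x^2, the coefficients solve the normal equations G · a = b where
  G_{ij} = <φ_i, φ_j> and b_i = <f, φ_i>, with φ_0 = 1, φ_1 = x, φ_2 = x^2.
G =
  [2, 0, 2/3]
  [0, 2/3, 0]
  [2/3, 0, 2/5],
b = (-22/15, -28/15, -22/105).
Solving gives a_0 = -44/35, a_1 = -14/5, a_2 = 11/7, so
  g(x) = 11*x^2/7 - 14*x/5 - 44/35.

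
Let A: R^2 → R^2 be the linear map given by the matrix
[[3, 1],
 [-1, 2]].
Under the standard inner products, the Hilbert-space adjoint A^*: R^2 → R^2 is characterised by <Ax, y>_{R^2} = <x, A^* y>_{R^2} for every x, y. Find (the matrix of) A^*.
A^* = A^T =
[[3, -1],
 [1, 2]]

For real matrices with standard dot products, the defining identity <Ax, y> = <x, A^* y> gives (Ax)^T y = x^T (A^*) y, i.e. x^T A^T y = x^T (A^*) y. Since this holds for all x, y, we must have A^* = A^T. Therefore
A^* =
[[3, -1],
 [1, 2]].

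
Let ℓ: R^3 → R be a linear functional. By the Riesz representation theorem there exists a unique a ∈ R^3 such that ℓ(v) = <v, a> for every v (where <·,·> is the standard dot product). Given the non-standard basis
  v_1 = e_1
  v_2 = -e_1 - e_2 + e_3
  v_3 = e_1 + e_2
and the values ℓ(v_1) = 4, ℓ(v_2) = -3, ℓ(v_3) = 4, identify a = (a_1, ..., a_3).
a = (4, 0, 1)

Write a = (a_1, ..., a_3) in the standard basis. For each basis vector v_i, ℓ(v_i) = <v_i, a> is a linear equation in the a_j's. Collect the n equations into a matrix system V a = ℓ, where row i of V is v_i (expressed in the standard basis). Since V is invertible (lower-triangular with 1s on the diagonal, up to permutation), solve by back-substitution:
  V =
[[1, 0, 0],
 [-1, -1, 1],
 [1, 1, 0]]
  V a = (4, -3, 4)
Solving gives a = (4, 0, 1).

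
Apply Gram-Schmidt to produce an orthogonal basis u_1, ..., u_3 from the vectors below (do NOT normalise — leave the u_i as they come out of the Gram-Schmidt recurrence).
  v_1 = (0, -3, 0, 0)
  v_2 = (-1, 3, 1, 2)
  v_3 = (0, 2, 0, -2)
Orthogonal basis:
  u_1 = (0, -3, 0, 0)
  u_2 = (-1, 0, 1, 2)
  u_3 = (-2/3, 0, 2/3, -2/3)

Apply the Gram-Schmidt recurrence
  u_1 = v_1
  u_i = v_i − Σ_{j<i} ((v_i · u_j) / (u_j · u_j)) · u_j.

Step by step this gives:
  u_1 = (0, -3, 0, 0)
  u_2 = (-1, 0, 1, 2)
  u_3 = (-2/3, 0, 2/3, -2/3)

Orthogonality check:
  u_2 · u_1 = 0 (should be 0)
  u_3 · u_1 = 0 (should be 0)
  u_3 · u_2 = 0 (should be 0)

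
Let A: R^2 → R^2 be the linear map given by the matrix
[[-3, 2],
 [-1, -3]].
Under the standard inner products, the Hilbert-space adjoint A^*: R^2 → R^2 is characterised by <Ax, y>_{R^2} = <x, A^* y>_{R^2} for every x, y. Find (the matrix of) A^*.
A^* = A^T =
[[-3, -1],
 [2, -3]]

For real matrices with standard dot products, the defining identity <Ax, y> = <x, A^* y> gives (Ax)^T y = x^T (A^*) y, i.e. x^T A^T y = x^T (A^*) y. Since this holds for all x, y, we must have A^* = A^T. Therefore
A^* =
[[-3, -1],
 [2, -3]].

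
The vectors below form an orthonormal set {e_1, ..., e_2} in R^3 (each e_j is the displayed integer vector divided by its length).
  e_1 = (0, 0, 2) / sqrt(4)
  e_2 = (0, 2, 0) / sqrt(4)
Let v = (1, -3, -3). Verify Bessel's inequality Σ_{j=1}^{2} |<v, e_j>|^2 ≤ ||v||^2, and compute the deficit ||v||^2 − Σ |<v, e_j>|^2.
Σ |<v, e_j>|^2 = 18; ||v||^2 = 19; deficit = 1

Write each e_j = u_j / sqrt(<u_j, u_j>) where u_j is the displayed integer vector. Then <v, e_j> = <v, u_j> / sqrt(<u_j, u_j>), so |<v, e_j>|^2 = <v, u_j>^2 / <u_j, u_j>.
Coefficients: <v, e_1> = -6/sqrt(4), <v, e_2> = -6/sqrt(4).
Square and sum: Σ |<v, e_j>|^2 = 18.
Compute ||v||^2 = v·v = 19.
Deficit = 19 − 18 = 1 ≥ 0, confirming Bessel's inequality. (The deficit equals ||v − Σ <v,e_j> e_j||^2, the squared distance from v to span{e_j}.)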